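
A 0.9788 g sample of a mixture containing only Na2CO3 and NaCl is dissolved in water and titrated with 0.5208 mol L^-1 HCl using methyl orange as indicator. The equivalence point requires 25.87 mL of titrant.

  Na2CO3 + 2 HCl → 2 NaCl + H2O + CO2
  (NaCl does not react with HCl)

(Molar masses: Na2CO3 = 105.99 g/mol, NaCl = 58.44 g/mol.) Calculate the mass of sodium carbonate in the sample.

0.7140 g

n(HCl) = 0.02587 × 0.5208 = 0.01347 mol
Let x = n(Na2CO3), y = n(NaCl).
Titrant: 2x = 0.01347;  mass: 105.99x + 58.44y = 0.9788
Solving, x = 6.737 × 10^-3 mol, y = 4.531 × 10^-3 mol
mass of Na2CO3 = 6.737 × 10^-3 × 105.99 = 0.7140 g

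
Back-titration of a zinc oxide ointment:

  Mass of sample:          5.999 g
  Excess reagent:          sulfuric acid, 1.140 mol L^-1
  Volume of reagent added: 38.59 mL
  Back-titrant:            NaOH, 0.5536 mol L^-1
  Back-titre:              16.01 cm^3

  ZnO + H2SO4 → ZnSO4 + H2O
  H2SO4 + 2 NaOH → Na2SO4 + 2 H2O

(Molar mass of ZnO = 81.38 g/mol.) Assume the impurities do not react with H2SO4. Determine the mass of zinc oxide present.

3.219 g

n(H2SO4) added = 0.03859 × 1.140 = 0.04399 mol
n(NaOH) used in back-titration = 0.01601 × 0.5536 = 8.863 × 10^-3 mol
From the 1:2 ratio, n(H2SO4) left over = 1/2 × 8.863 × 10^-3 = 4.432 × 10^-3 mol
n(H2SO4) consumed by analyte = 0.04399 − 4.432 × 10^-3 = 0.03956 mol
n(ZnO) = 0.03956 mol (1:1 ratio)
mass of ZnO = 0.03956 × 81.38 = 3.219 g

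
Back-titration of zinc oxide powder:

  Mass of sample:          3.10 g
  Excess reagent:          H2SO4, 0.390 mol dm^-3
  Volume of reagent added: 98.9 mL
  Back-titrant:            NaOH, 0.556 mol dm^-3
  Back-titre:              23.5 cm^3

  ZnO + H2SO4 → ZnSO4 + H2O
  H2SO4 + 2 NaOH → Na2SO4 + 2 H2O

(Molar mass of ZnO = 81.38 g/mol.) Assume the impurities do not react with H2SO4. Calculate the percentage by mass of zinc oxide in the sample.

n(H2SO4) added = 0.0989 × 0.390 = 0.0386 mol
n(NaOH) used in back-titration = 0.0235 × 0.556 = 0.0131 mol
From the 1:2 ratio, n(H2SO4) left over = 1/2 × 0.0131 = 6.53 × 10^-3 mol
n(H2SO4) consumed by analyte = 0.0386 − 6.53 × 10^-3 = 0.0320 mol
n(ZnO) = 0.0320 mol (1:1 ratio)
mass of ZnO = 0.0320 × 81.38 = 2.61 g
% ZnO = 2.61 / 3.10 × 100 = 84.1 %

84.1 %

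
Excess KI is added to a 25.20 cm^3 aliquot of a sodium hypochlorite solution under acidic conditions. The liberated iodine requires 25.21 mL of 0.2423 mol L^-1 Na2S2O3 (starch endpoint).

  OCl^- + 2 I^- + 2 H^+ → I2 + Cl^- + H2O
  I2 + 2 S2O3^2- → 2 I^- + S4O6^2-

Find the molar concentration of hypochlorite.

0.1212 mol/L

n(S2O3^2-) = 0.02521 × 0.2423 = 6.108 × 10^-3 mol
n(I2) = n(S2O3^2-)/2 = 3.054 × 10^-3 mol
n(OCl^-) in the aliquot = 3.054 × 10^-3 mol (1:1 ratio)
[OCl^-] = 3.054 × 10^-3 / 0.02520 = 0.1212 mol/L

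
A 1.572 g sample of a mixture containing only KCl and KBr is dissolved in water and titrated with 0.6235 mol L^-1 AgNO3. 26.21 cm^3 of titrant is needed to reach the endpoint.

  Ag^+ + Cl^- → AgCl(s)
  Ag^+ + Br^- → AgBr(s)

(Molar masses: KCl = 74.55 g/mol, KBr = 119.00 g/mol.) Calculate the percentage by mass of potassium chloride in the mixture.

n(AgNO3) = 0.02621 × 0.6235 = 0.01634 mol
Let x = n(KCl), y = n(KBr).
Titrant: 1x + 1y = 0.01634;  mass: 74.55x + 119.00y = 1.572
Solving, x = 8.384 × 10^-3 mol, y = 7.957 × 10^-3 mol
mass of KCl = 8.384 × 10^-3 × 74.55 = 0.6251 g
% KCl = 0.6251 / 1.572 × 100 = 39.76 %

39.76 %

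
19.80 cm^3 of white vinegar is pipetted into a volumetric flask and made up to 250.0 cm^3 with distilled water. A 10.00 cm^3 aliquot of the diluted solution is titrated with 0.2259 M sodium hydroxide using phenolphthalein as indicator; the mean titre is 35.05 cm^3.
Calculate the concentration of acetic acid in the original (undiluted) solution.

9.997 M

CH3COOH + NaOH → CH3COONa + H2O
n(NaOH) = 0.03505 × 0.2259 = 7.918 × 10^-3 mol
n(CH3COOH) in the aliquot = 7.918 × 10^-3 mol (1:1 ratio)
[CH3COOH]_dilute = 7.918 × 10^-3 / 0.01000 = 0.7918 mol/L
Dilution factor = 250.0 / 19.80 = 12.63
[CH3COOH]_stock = 0.7918 × 12.63 = 9.997 mol/L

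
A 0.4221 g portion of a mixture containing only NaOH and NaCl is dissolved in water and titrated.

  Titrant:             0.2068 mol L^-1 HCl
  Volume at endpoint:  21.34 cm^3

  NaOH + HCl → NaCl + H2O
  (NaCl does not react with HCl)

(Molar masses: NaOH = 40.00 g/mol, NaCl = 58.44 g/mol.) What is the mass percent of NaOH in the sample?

n(HCl) = 0.02134 × 0.2068 = 4.413 × 10^-3 mol
Let x = n(NaOH), y = n(NaCl).
Titrant: 1x = 4.413 × 10^-3;  mass: 40.00x + 58.44y = 0.4221
Solving, x = 4.413 × 10^-3 mol, y = 4.202 × 10^-3 mol
mass of NaOH = 4.413 × 10^-3 × 40.00 = 0.1765 g
% NaOH = 0.1765 / 0.4221 × 100 = 41.82 %

41.82 %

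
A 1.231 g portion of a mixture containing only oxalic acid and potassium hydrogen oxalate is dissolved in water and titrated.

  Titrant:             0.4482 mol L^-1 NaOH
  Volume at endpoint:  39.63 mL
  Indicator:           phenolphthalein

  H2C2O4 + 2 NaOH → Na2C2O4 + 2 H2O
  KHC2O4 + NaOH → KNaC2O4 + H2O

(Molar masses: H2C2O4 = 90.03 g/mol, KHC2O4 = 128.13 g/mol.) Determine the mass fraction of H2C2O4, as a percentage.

n(NaOH) = 0.03963 × 0.4482 = 0.01776 mol
Let x = n(H2C2O4), y = n(KHC2O4).
Titrant: 2x + 1y = 0.01776;  mass: 90.03x + 128.13y = 1.231
Solving, x = 6.286 × 10^-3 mol, y = 5.191 × 10^-3 mol
mass of H2C2O4 = 6.286 × 10^-3 × 90.03 = 0.5659 g
% H2C2O4 = 0.5659 / 1.231 × 100 = 45.97 %

45.97 %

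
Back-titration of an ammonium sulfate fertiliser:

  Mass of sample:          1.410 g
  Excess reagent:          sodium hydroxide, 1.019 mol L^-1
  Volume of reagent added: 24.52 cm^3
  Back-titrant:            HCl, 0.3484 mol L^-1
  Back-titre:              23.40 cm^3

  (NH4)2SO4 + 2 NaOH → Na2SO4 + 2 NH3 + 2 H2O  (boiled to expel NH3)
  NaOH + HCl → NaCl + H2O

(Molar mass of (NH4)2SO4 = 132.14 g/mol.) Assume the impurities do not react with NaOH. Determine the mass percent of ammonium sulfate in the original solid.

n(NaOH) added = 0.02452 × 1.019 = 0.02499 mol
n(HCl) used in back-titration = 0.02340 × 0.3484 = 8.153 × 10^-3 mol
n(NaOH) left over = 8.153 × 10^-3 mol (1:1 ratio)
n(NaOH) consumed by analyte = 0.02499 − 8.153 × 10^-3 = 0.01683 mol
From the 1:2 ratio, n((NH4)2SO4) = 1/2 × 0.01683 = 8.417 × 10^-3 mol
mass of (NH4)2SO4 = 8.417 × 10^-3 × 132.14 = 1.112 g
% (NH4)2SO4 = 1.112 / 1.410 × 100 = 78.88 %

78.88 %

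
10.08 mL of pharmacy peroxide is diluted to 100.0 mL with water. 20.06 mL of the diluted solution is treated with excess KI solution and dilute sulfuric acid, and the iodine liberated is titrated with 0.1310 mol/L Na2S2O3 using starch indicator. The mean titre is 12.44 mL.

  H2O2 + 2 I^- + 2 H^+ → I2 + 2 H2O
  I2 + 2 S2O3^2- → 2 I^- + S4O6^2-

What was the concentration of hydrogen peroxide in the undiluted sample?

0.4030 mol/L

n(S2O3^2-) = 0.01244 × 0.1310 = 1.630 × 10^-3 mol
n(I2) = n(S2O3^2-)/2 = 8.148 × 10^-4 mol
n(H2O2) in the aliquot = 8.148 × 10^-4 mol (1:1 ratio)
[H2O2]_dilute = 8.148 × 10^-4 / 0.02006 = 0.04062 mol/L
[H2O2]_original = 0.04062 × 100.0/10.08 = 0.4030 mol/L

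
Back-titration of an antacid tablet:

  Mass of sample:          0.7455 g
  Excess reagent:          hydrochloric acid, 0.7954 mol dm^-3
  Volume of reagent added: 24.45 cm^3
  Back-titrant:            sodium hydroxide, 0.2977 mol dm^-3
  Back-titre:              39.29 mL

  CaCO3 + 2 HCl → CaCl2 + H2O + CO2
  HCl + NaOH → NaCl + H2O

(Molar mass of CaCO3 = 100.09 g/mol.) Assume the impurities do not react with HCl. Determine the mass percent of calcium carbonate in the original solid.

n(HCl) added = 0.02445 × 0.7954 = 0.01945 mol
n(NaOH) used in back-titration = 0.03929 × 0.2977 = 0.01170 mol
n(HCl) left over = 0.01170 mol (1:1 ratio)
n(HCl) consumed by analyte = 0.01945 − 0.01170 = 7.751 × 10^-3 mol
From the 1:2 ratio, n(CaCO3) = 1/2 × 7.751 × 10^-3 = 3.875 × 10^-3 mol
mass of CaCO3 = 3.875 × 10^-3 × 100.09 = 0.3879 g
% CaCO3 = 0.3879 / 0.7455 × 100 = 52.03 %

52.03 %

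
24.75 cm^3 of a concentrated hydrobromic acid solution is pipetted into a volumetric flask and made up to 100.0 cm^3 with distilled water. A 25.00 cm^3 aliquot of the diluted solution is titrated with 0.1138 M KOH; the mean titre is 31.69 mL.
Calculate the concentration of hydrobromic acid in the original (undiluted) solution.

0.5828 M

HBr + KOH → KBr + H2O
n(KOH) = 0.03169 × 0.1138 = 3.606 × 10^-3 mol
n(HBr) in the aliquot = 3.606 × 10^-3 mol (1:1 ratio)
[HBr]_dilute = 3.606 × 10^-3 / 0.02500 = 0.1443 mol/L
Dilution factor = 100.0 / 24.75 = 4.040
[HBr]_stock = 0.1443 × 4.040 = 0.5828 mol/L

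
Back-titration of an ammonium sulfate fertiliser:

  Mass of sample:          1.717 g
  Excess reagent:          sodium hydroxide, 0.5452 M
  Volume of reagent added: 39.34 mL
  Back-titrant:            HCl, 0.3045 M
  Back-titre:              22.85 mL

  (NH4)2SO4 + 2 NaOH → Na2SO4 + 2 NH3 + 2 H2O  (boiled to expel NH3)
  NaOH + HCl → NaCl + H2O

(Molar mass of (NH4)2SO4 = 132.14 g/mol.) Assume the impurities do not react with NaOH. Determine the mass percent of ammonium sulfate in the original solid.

55.76 %

n(NaOH) added = 0.03934 × 0.5452 = 0.02145 mol
n(HCl) used in back-titration = 0.02285 × 0.3045 = 6.958 × 10^-3 mol
n(NaOH) left over = 6.958 × 10^-3 mol (1:1 ratio)
n(NaOH) consumed by analyte = 0.02145 − 6.958 × 10^-3 = 0.01449 mol
From the 1:2 ratio, n((NH4)2SO4) = 1/2 × 0.01449 = 7.245 × 10^-3 mol
mass of (NH4)2SO4 = 7.245 × 10^-3 × 132.14 = 0.9574 g
% (NH4)2SO4 = 0.9574 / 1.717 × 100 = 55.76 %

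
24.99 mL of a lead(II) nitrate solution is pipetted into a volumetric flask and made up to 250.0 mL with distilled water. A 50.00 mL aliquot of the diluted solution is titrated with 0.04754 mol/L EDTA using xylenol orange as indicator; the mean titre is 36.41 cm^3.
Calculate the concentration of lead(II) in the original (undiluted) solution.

0.3463 mol/L

Pb^2+ + EDTA^4- → [Pb(EDTA)]^2-
n(EDTA) = 0.03641 × 0.04754 = 1.731 × 10^-3 mol
n(Pb2+) in the aliquot = 1.731 × 10^-3 mol (1:1 ratio)
[Pb2+]_dilute = 1.731 × 10^-3 / 0.05000 = 0.03462 mol/L
Dilution factor = 250.0 / 24.99 = 10.00
[Pb2+]_stock = 0.03462 × 10.00 = 0.3463 mol/L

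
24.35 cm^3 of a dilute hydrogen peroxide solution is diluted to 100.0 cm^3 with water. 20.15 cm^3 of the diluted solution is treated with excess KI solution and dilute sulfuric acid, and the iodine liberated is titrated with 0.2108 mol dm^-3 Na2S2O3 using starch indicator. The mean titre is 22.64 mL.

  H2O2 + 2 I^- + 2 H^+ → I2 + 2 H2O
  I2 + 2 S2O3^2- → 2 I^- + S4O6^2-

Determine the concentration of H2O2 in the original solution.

n(S2O3^2-) = 0.02264 × 0.2108 = 4.773 × 10^-3 mol
n(I2) = n(S2O3^2-)/2 = 2.386 × 10^-3 mol
n(H2O2) in the aliquot = 2.386 × 10^-3 mol (1:1 ratio)
[H2O2]_dilute = 2.386 × 10^-3 / 0.02015 = 0.1184 mol/L
[H2O2]_original = 0.1184 × 100.0/24.35 = 0.4863 mol/L

0.4863 mol/L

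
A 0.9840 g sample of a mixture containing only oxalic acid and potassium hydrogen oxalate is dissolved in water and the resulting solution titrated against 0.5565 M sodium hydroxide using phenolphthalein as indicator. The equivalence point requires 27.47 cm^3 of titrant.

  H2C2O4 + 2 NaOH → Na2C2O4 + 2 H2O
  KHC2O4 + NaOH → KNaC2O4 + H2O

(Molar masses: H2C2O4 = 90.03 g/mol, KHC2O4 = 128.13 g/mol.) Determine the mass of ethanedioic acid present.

0.5279 g

n(NaOH) = 0.02747 × 0.5565 = 0.01529 mol
Let x = n(H2C2O4), y = n(KHC2O4).
Titrant: 2x + 1y = 0.01529;  mass: 90.03x + 128.13y = 0.9840
Solving, x = 5.864 × 10^-3 mol, y = 3.560 × 10^-3 mol
mass of H2C2O4 = 5.864 × 10^-3 × 90.03 = 0.5279 g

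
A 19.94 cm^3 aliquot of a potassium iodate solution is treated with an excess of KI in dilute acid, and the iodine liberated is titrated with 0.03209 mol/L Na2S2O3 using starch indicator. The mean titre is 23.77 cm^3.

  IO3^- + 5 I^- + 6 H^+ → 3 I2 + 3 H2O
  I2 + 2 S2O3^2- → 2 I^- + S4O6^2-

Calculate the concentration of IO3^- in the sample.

0.006376 mol/L

n(S2O3^2-) = 0.02377 × 0.03209 = 7.628 × 10^-4 mol
n(I2) = n(S2O3^2-)/2 = 3.814 × 10^-4 mol
From the 1:3 ratio, n(IO3^-) in the aliquot = 1/3 × 3.814 × 10^-4 = 1.271 × 10^-4 mol
[IO3^-] = 1.271 × 10^-4 / 0.01994 = 0.006376 mol/L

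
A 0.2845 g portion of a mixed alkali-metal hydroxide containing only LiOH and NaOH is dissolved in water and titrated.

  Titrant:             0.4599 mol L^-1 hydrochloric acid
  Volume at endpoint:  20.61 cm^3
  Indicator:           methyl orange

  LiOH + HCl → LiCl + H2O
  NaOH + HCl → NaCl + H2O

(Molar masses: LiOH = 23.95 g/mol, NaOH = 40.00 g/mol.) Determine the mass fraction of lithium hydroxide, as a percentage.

n(HCl) = 0.02061 × 0.4599 = 9.479 × 10^-3 mol
Let x = n(LiOH), y = n(NaOH).
Titrant: 1x + 1y = 9.479 × 10^-3;  mass: 23.95x + 40.00y = 0.2845
Solving, x = 5.897 × 10^-3 mol, y = 3.582 × 10^-3 mol
mass of LiOH = 5.897 × 10^-3 × 23.95 = 0.1412 g
% LiOH = 0.1412 / 0.2845 × 100 = 49.64 %

49.64 %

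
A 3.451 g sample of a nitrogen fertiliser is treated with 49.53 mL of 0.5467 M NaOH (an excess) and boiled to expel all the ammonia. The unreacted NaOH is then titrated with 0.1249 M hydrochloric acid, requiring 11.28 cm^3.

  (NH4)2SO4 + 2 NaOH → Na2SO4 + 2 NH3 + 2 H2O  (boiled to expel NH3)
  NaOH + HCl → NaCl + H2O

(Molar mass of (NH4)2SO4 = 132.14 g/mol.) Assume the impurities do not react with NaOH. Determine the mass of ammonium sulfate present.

1.696 g

n(NaOH) added = 0.04953 × 0.5467 = 0.02708 mol
n(HCl) used in back-titration = 0.01128 × 0.1249 = 1.409 × 10^-3 mol
n(NaOH) left over = 1.409 × 10^-3 mol (1:1 ratio)
n(NaOH) consumed by analyte = 0.02708 − 1.409 × 10^-3 = 0.02567 mol
From the 1:2 ratio, n((NH4)2SO4) = 1/2 × 0.02567 = 0.01283 mol
mass of (NH4)2SO4 = 0.01283 × 132.14 = 1.696 g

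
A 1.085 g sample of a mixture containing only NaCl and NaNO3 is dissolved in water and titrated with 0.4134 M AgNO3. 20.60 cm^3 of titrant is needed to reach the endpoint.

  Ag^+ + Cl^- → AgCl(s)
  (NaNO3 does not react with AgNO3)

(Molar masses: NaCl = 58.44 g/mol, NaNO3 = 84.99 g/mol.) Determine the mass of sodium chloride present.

n(AgNO3) = 0.02060 × 0.4134 = 8.516 × 10^-3 mol
Let x = n(NaCl), y = n(NaNO3).
Titrant: 1x = 8.516 × 10^-3;  mass: 58.44x + 84.99y = 1.085
Solving, x = 8.516 × 10^-3 mol, y = 6.910 × 10^-3 mol
mass of NaCl = 8.516 × 10^-3 × 58.44 = 0.4977 g

0.4977 g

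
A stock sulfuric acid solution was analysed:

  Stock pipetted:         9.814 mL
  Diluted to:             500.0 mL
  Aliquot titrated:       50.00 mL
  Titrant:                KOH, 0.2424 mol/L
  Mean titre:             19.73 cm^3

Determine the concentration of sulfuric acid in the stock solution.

2.437 mol/L

H2SO4 + 2 KOH → K2SO4 + 2 H2O
n(KOH) = 0.01973 × 0.2424 = 4.783 × 10^-3 mol
From the 1:2 ratio, n(H2SO4) in the aliquot = 1/2 × 4.783 × 10^-3 = 2.391 × 10^-3 mol
[H2SO4]_dilute = 2.391 × 10^-3 / 0.05000 = 0.04783 mol/L
Dilution factor = 500.0 / 9.814 = 50.95
[H2SO4]_stock = 0.04783 × 50.95 = 2.437 mol/L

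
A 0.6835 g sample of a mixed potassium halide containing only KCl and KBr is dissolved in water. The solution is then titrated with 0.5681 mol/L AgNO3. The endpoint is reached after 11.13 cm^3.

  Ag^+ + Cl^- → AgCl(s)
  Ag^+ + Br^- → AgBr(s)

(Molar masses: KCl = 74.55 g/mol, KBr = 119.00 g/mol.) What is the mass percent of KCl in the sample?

n(AgNO3) = 0.01113 × 0.5681 = 6.323 × 10^-3 mol
Let x = n(KCl), y = n(KBr).
Titrant: 1x + 1y = 6.323 × 10^-3;  mass: 74.55x + 119.00y = 0.6835
Solving, x = 1.551 × 10^-3 mol, y = 4.772 × 10^-3 mol
mass of KCl = 1.551 × 10^-3 × 74.55 = 0.1156 g
% KCl = 0.1156 / 0.6835 × 100 = 16.91 %

16.91 %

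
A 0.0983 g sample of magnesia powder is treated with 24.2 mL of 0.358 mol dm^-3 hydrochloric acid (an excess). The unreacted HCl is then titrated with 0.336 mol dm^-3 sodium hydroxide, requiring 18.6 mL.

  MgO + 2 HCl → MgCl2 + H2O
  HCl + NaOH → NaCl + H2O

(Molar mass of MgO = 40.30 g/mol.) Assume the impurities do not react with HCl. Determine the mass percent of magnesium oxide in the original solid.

n(HCl) added = 0.0242 × 0.358 = 8.66 × 10^-3 mol
n(NaOH) used in back-titration = 0.0186 × 0.336 = 6.25 × 10^-3 mol
n(HCl) left over = 6.25 × 10^-3 mol (1:1 ratio)
n(HCl) consumed by analyte = 8.66 × 10^-3 − 6.25 × 10^-3 = 2.41 × 10^-3 mol
From the 1:2 ratio, n(MgO) = 1/2 × 2.41 × 10^-3 = 1.21 × 10^-3 mol
mass of MgO = 1.21 × 10^-3 × 40.30 = 0.0486 g
% MgO = 0.0486 / 0.0983 × 100 = 49.5 %

49.5 %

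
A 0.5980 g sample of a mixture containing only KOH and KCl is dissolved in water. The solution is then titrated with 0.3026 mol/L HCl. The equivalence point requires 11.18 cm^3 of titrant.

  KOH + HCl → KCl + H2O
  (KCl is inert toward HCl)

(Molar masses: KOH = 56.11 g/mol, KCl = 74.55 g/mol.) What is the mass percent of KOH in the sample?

n(HCl) = 0.01118 × 0.3026 = 3.383 × 10^-3 mol
Let x = n(KOH), y = n(KCl).
Titrant: 1x = 3.383 × 10^-3;  mass: 56.11x + 74.55y = 0.5980
Solving, x = 3.383 × 10^-3 mol, y = 5.475 × 10^-3 mol
mass of KOH = 3.383 × 10^-3 × 56.11 = 0.1898 g
% KOH = 0.1898 / 0.5980 × 100 = 31.74 %

31.74 %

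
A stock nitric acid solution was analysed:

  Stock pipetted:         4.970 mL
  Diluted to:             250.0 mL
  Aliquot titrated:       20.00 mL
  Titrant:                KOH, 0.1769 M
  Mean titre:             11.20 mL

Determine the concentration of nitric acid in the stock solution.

4.983 M

HNO3 + KOH → KNO3 + H2O
n(KOH) = 0.01120 × 0.1769 = 1.981 × 10^-3 mol
n(HNO3) in the aliquot = 1.981 × 10^-3 mol (1:1 ratio)
[HNO3]_dilute = 1.981 × 10^-3 / 0.02000 = 0.09906 mol/L
Dilution factor = 250.0 / 4.970 = 50.30
[HNO3]_stock = 0.09906 × 50.30 = 4.983 mol/L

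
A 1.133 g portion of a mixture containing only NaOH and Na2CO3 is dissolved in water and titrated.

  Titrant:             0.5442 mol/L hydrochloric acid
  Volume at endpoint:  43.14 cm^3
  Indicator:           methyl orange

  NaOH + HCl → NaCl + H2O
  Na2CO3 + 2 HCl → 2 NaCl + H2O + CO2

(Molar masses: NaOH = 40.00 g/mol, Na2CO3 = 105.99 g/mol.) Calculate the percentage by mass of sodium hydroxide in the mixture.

30.20 %

n(HCl) = 0.04314 × 0.5442 = 0.02348 mol
Let x = n(NaOH), y = n(Na2CO3).
Titrant: 1x + 2y = 0.02348;  mass: 40.00x + 105.99y = 1.133
Solving, x = 8.553 × 10^-3 mol, y = 7.462 × 10^-3 mol
mass of NaOH = 8.553 × 10^-3 × 40.00 = 0.3421 g
% NaOH = 0.3421 / 1.133 × 100 = 30.20 %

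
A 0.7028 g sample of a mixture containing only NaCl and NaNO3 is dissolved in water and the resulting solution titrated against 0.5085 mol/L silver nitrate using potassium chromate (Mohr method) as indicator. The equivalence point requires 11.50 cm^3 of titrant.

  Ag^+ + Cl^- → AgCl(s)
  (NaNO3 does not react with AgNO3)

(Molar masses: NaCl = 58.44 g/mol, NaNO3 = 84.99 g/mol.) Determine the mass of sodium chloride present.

0.3417 g

n(AgNO3) = 0.01150 × 0.5085 = 5.848 × 10^-3 mol
Let x = n(NaCl), y = n(NaNO3).
Titrant: 1x = 5.848 × 10^-3;  mass: 58.44x + 84.99y = 0.7028
Solving, x = 5.848 × 10^-3 mol, y = 4.248 × 10^-3 mol
mass of NaCl = 5.848 × 10^-3 × 58.44 = 0.3417 g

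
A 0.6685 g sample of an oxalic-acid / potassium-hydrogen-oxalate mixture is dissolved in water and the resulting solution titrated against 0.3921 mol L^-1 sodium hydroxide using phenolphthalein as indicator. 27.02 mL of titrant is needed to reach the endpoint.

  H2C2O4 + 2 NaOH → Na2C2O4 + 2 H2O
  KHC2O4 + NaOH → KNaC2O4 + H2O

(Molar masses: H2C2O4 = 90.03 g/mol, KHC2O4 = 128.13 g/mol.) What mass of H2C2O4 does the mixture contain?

n(NaOH) = 0.02702 × 0.3921 = 0.01059 mol
Let x = n(H2C2O4), y = n(KHC2O4).
Titrant: 2x + 1y = 0.01059;  mass: 90.03x + 128.13y = 0.6685
Solving, x = 4.145 × 10^-3 mol, y = 2.305 × 10^-3 mol
mass of H2C2O4 = 4.145 × 10^-3 × 90.03 = 0.3732 g

0.3732 g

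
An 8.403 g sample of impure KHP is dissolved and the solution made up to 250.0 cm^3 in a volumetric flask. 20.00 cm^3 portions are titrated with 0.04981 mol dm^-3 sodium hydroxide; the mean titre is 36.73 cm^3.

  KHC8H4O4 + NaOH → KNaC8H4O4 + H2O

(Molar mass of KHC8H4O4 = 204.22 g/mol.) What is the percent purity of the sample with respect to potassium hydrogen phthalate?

n(NaOH) per titration = 0.03673 × 0.04981 = 1.830 × 10^-3 mol
n(KHC8H4O4) in each aliquot = 1.830 × 10^-3 mol (1:1 ratio)
n(KHC8H4O4) in the whole flask = 1.830 × 10^-3 × 250.0/20.00 = 0.02287 mol
mass of KHC8H4O4 = 0.02287 × 204.22 = 4.670 g
% KHC8H4O4 = 4.670 / 8.403 × 100 = 55.58 %

55.58 %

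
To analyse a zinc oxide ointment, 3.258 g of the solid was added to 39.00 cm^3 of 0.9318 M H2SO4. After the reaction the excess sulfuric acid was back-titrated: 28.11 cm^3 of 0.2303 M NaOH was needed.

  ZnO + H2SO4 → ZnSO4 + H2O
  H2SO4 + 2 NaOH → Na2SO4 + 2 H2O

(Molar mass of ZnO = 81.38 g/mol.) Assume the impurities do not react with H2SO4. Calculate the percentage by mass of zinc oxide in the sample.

82.69 %

n(H2SO4) added = 0.03900 × 0.9318 = 0.03634 mol
n(NaOH) used in back-titration = 0.02811 × 0.2303 = 6.474 × 10^-3 mol
From the 1:2 ratio, n(H2SO4) left over = 1/2 × 6.474 × 10^-3 = 3.237 × 10^-3 mol
n(H2SO4) consumed by analyte = 0.03634 − 3.237 × 10^-3 = 0.03310 mol
n(ZnO) = 0.03310 mol (1:1 ratio)
mass of ZnO = 0.03310 × 81.38 = 2.694 g
% ZnO = 2.694 / 3.258 × 100 = 82.69 %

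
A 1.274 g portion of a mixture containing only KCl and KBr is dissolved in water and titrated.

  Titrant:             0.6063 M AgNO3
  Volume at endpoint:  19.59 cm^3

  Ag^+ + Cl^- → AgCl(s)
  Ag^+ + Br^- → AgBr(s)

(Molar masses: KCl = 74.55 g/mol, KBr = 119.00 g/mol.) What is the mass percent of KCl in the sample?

18.35 %

n(AgNO3) = 0.01959 × 0.6063 = 0.01188 mol
Let x = n(KCl), y = n(KBr).
Titrant: 1x + 1y = 0.01188;  mass: 74.55x + 119.00y = 1.274
Solving, x = 3.136 × 10^-3 mol, y = 8.741 × 10^-3 mol
mass of KCl = 3.136 × 10^-3 × 74.55 = 0.2338 g
% KCl = 0.2338 / 1.274 × 100 = 18.35 %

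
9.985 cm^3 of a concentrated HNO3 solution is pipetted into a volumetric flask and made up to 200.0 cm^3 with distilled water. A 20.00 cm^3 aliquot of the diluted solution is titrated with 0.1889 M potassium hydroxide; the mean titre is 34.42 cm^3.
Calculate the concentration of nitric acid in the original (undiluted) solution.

HNO3 + KOH → KNO3 + H2O
n(KOH) = 0.03442 × 0.1889 = 6.502 × 10^-3 mol
n(HNO3) in the aliquot = 6.502 × 10^-3 mol (1:1 ratio)
[HNO3]_dilute = 6.502 × 10^-3 / 0.02000 = 0.3251 mol/L
Dilution factor = 200.0 / 9.985 = 20.03
[HNO3]_stock = 0.3251 × 20.03 = 6.512 mol/L

6.512 M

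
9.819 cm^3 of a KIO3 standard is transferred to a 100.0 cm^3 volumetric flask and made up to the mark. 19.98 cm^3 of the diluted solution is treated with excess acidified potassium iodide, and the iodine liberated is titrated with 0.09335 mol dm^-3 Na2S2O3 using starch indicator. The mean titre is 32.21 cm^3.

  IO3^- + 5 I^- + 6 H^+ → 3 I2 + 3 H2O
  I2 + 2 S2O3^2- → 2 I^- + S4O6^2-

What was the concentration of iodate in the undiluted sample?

0.2554 mol/L

n(S2O3^2-) = 0.03221 × 0.09335 = 3.007 × 10^-3 mol
n(I2) = n(S2O3^2-)/2 = 1.503 × 10^-3 mol
From the 1:3 ratio, n(IO3^-) in the aliquot = 1/3 × 1.503 × 10^-3 = 5.011 × 10^-4 mol
[IO3^-]_dilute = 5.011 × 10^-4 / 0.01998 = 0.02508 mol/L
[IO3^-]_original = 0.02508 × 100.0/9.819 = 0.2554 mol/L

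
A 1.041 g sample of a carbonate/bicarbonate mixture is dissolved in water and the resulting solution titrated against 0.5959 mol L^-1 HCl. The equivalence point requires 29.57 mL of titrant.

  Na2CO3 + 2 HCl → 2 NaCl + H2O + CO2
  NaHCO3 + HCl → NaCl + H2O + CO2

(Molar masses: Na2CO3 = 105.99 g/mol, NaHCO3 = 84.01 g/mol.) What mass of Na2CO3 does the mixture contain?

n(HCl) = 0.02957 × 0.5959 = 0.01762 mol
Let x = n(Na2CO3), y = n(NaHCO3).
Titrant: 2x + 1y = 0.01762;  mass: 105.99x + 84.01y = 1.041
Solving, x = 7.082 × 10^-3 mol, y = 3.456 × 10^-3 mol
mass of Na2CO3 = 7.082 × 10^-3 × 105.99 = 0.7507 g

0.7507 g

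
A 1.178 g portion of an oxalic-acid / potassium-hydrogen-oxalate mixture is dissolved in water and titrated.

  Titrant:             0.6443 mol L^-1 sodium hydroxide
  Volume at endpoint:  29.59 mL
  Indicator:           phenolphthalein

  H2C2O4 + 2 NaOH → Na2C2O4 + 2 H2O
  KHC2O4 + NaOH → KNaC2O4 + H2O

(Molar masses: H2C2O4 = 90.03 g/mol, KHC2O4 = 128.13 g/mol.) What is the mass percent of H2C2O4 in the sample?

n(NaOH) = 0.02959 × 0.6443 = 0.01906 mol
Let x = n(H2C2O4), y = n(KHC2O4).
Titrant: 2x + 1y = 0.01906;  mass: 90.03x + 128.13y = 1.178
Solving, x = 7.609 × 10^-3 mol, y = 3.848 × 10^-3 mol
mass of H2C2O4 = 7.609 × 10^-3 × 90.03 = 0.6850 g
% H2C2O4 = 0.6850 / 1.178 × 100 = 58.15 %

58.15 %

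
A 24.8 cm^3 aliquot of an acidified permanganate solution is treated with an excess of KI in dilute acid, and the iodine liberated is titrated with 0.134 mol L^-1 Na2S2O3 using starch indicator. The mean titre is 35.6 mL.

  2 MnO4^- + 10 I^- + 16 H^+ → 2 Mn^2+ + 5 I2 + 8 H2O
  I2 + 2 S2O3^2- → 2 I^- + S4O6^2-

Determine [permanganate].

n(S2O3^2-) = 0.0356 × 0.134 = 4.77 × 10^-3 mol
n(I2) = n(S2O3^2-)/2 = 2.39 × 10^-3 mol
From the 2:5 ratio, n(MnO4^-) in the aliquot = 2/5 × 2.39 × 10^-3 = 9.54 × 10^-4 mol
[MnO4^-] = 9.54 × 10^-4 / 0.0248 = 0.0385 mol/L

0.0385 mol/L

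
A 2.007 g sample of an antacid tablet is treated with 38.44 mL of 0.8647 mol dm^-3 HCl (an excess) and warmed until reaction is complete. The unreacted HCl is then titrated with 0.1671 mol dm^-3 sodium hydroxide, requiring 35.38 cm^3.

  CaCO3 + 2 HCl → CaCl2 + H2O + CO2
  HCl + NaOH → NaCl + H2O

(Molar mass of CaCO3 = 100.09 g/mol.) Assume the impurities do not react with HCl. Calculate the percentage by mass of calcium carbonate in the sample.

n(HCl) added = 0.03844 × 0.8647 = 0.03324 mol
n(NaOH) used in back-titration = 0.03538 × 0.1671 = 5.912 × 10^-3 mol
n(HCl) left over = 5.912 × 10^-3 mol (1:1 ratio)
n(HCl) consumed by analyte = 0.03324 − 5.912 × 10^-3 = 0.02733 mol
From the 1:2 ratio, n(CaCO3) = 1/2 × 0.02733 = 0.01366 mol
mass of CaCO3 = 0.01366 × 100.09 = 1.368 g
% CaCO3 = 1.368 / 2.007 × 100 = 68.14 %

68.14 %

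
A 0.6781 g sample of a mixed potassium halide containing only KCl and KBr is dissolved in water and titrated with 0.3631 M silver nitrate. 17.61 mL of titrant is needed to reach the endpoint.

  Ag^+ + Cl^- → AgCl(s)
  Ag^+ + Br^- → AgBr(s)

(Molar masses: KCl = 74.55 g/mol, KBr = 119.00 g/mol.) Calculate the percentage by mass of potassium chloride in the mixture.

20.48 %

n(AgNO3) = 0.01761 × 0.3631 = 6.394 × 10^-3 mol
Let x = n(KCl), y = n(KBr).
Titrant: 1x + 1y = 6.394 × 10^-3;  mass: 74.55x + 119.00y = 0.6781
Solving, x = 1.863 × 10^-3 mol, y = 4.531 × 10^-3 mol
mass of KCl = 1.863 × 10^-3 × 74.55 = 0.1389 g
% KCl = 0.1389 / 0.6781 × 100 = 20.48 %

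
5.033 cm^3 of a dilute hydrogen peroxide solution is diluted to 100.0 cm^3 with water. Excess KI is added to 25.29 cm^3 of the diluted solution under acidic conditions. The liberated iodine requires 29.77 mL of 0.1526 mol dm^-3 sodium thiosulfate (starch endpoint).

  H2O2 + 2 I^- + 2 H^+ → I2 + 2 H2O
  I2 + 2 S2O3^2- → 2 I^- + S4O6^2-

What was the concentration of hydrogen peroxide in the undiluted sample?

n(S2O3^2-) = 0.02977 × 0.1526 = 4.543 × 10^-3 mol
n(I2) = n(S2O3^2-)/2 = 2.271 × 10^-3 mol
n(H2O2) in the aliquot = 2.271 × 10^-3 mol (1:1 ratio)
[H2O2]_dilute = 2.271 × 10^-3 / 0.02529 = 0.08982 mol/L
[H2O2]_original = 0.08982 × 100.0/5.033 = 1.785 mol/L

1.785 mol/L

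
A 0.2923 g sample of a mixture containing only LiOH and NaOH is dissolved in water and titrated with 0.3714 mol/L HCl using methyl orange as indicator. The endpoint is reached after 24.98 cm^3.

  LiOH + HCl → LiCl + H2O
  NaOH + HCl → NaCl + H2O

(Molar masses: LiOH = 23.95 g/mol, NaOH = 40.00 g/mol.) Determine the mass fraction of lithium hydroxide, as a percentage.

n(HCl) = 0.02498 × 0.3714 = 9.278 × 10^-3 mol
Let x = n(LiOH), y = n(NaOH).
Titrant: 1x + 1y = 9.278 × 10^-3;  mass: 23.95x + 40.00y = 0.2923
Solving, x = 4.910 × 10^-3 mol, y = 4.368 × 10^-3 mol
mass of LiOH = 4.910 × 10^-3 × 23.95 = 0.1176 g
% LiOH = 0.1176 / 0.2923 × 100 = 40.23 %

40.23 %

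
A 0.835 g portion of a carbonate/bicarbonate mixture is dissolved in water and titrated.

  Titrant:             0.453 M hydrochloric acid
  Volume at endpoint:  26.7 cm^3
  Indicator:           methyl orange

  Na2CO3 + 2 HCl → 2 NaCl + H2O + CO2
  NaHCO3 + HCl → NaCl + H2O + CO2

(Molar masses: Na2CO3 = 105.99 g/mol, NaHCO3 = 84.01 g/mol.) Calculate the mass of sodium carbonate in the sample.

n(HCl) = 0.0267 × 0.453 = 0.0121 mol
Let x = n(Na2CO3), y = n(NaHCO3).
Titrant: 2x + 1y = 0.0121;  mass: 105.99x + 84.01y = 0.835
Solving, x = 2.92 × 10^-3 mol, y = 6.26 × 10^-3 mol
mass of Na2CO3 = 2.92 × 10^-3 × 105.99 = 0.309 g

0.309 g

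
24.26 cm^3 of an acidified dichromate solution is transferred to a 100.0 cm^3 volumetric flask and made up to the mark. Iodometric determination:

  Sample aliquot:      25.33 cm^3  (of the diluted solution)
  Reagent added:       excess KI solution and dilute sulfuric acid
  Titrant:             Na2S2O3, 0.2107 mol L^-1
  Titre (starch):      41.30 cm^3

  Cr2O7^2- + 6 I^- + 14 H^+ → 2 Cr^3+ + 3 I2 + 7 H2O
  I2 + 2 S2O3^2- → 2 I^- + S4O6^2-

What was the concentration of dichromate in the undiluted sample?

0.2360 mol/L

n(S2O3^2-) = 0.04130 × 0.2107 = 8.702 × 10^-3 mol
n(I2) = n(S2O3^2-)/2 = 4.351 × 10^-3 mol
From the 1:3 ratio, n(Cr2O7^2-) in the aliquot = 1/3 × 4.351 × 10^-3 = 1.450 × 10^-3 mol
[Cr2O7^2-]_dilute = 1.450 × 10^-3 / 0.02533 = 0.05726 mol/L
[Cr2O7^2-]_original = 0.05726 × 100.0/24.26 = 0.2360 mol/L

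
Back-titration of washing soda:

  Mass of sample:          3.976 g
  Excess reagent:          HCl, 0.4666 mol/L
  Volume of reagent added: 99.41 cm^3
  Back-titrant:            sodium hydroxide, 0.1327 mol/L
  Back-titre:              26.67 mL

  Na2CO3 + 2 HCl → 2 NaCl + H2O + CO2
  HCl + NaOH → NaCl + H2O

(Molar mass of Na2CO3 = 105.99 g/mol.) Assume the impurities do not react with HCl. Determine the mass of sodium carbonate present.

2.271 g

n(HCl) added = 0.09941 × 0.4666 = 0.04638 mol
n(NaOH) used in back-titration = 0.02667 × 0.1327 = 3.539 × 10^-3 mol
n(HCl) left over = 3.539 × 10^-3 mol (1:1 ratio)
n(HCl) consumed by analyte = 0.04638 − 3.539 × 10^-3 = 0.04285 mol
From the 1:2 ratio, n(Na2CO3) = 1/2 × 0.04285 = 0.02142 mol
mass of Na2CO3 = 0.02142 × 105.99 = 2.271 g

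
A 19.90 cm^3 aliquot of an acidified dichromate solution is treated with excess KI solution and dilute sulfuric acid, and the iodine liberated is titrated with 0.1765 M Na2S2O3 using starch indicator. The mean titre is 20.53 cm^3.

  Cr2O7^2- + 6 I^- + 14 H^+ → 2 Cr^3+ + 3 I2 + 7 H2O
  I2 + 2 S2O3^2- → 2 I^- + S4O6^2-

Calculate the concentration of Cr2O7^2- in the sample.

0.03035 M

n(S2O3^2-) = 0.02053 × 0.1765 = 3.624 × 10^-3 mol
n(I2) = n(S2O3^2-)/2 = 1.812 × 10^-3 mol
From the 1:3 ratio, n(Cr2O7^2-) in the aliquot = 1/3 × 1.812 × 10^-3 = 6.039 × 10^-4 mol
[Cr2O7^2-] = 6.039 × 10^-4 / 0.01990 = 0.03035 mol/L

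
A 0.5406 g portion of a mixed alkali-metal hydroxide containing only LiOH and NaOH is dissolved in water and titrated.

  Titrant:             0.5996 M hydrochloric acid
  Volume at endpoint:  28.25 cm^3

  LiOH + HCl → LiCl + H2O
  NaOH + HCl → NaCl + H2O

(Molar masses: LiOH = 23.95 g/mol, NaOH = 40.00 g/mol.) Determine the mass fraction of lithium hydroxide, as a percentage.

37.80 %

n(HCl) = 0.02825 × 0.5996 = 0.01694 mol
Let x = n(LiOH), y = n(NaOH).
Titrant: 1x + 1y = 0.01694;  mass: 23.95x + 40.00y = 0.5406
Solving, x = 8.533 × 10^-3 mol, y = 8.406 × 10^-3 mol
mass of LiOH = 8.533 × 10^-3 × 23.95 = 0.2044 g
% LiOH = 0.2044 / 0.5406 × 100 = 37.80 %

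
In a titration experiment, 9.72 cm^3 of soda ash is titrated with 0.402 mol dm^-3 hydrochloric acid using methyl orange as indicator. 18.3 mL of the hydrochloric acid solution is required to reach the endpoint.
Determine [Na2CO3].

0.378 mol/L

Na2CO3 + 2 HCl → 2 NaCl + H2O + CO2
n(HCl) = 0.0183 L × 0.402 mol/L = 7.36 × 10^-3 mol
From the 1:2 mole ratio, n(Na2CO3) = 1/2 × 7.36 × 10^-3 = 3.68 × 10^-3 mol
[Na2CO3] = 3.68 × 10^-3 mol / 0.00972 L = 0.378 mol/L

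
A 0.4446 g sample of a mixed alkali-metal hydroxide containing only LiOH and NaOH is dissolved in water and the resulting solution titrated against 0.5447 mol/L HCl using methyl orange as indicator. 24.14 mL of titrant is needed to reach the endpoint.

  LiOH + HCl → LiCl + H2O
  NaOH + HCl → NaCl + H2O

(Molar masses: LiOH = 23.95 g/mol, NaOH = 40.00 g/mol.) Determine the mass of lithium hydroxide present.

0.1214 g

n(HCl) = 0.02414 × 0.5447 = 0.01315 mol
Let x = n(LiOH), y = n(NaOH).
Titrant: 1x + 1y = 0.01315;  mass: 23.95x + 40.00y = 0.4446
Solving, x = 5.069 × 10^-3 mol, y = 8.080 × 10^-3 mol
mass of LiOH = 5.069 × 10^-3 × 23.95 = 0.1214 g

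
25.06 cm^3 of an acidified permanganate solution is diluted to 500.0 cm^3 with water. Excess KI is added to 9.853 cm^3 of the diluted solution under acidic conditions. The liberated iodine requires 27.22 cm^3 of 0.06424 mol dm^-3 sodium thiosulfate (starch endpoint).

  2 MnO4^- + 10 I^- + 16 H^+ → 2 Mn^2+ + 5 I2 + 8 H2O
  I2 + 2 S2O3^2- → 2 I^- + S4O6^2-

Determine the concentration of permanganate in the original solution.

0.7082 mol/L

n(S2O3^2-) = 0.02722 × 0.06424 = 1.749 × 10^-3 mol
n(I2) = n(S2O3^2-)/2 = 8.743 × 10^-4 mol
From the 2:5 ratio, n(MnO4^-) in the aliquot = 2/5 × 8.743 × 10^-4 = 3.497 × 10^-4 mol
[MnO4^-]_dilute = 3.497 × 10^-4 / 0.009853 = 0.03549 mol/L
[MnO4^-]_original = 0.03549 × 500.0/25.06 = 0.7082 mol/L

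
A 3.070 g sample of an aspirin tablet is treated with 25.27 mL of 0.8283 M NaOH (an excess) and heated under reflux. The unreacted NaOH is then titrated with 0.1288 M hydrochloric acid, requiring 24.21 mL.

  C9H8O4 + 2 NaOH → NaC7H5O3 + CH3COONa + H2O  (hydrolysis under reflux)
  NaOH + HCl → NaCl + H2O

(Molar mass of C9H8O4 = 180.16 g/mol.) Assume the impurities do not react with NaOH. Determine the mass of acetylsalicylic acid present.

n(NaOH) added = 0.02527 × 0.8283 = 0.02093 mol
n(HCl) used in back-titration = 0.02421 × 0.1288 = 3.118 × 10^-3 mol
n(NaOH) left over = 3.118 × 10^-3 mol (1:1 ratio)
n(NaOH) consumed by analyte = 0.02093 − 3.118 × 10^-3 = 0.01781 mol
From the 1:2 ratio, n(C9H8O4) = 1/2 × 0.01781 = 8.906 × 10^-3 mol
mass of C9H8O4 = 8.906 × 10^-3 × 180.16 = 1.605 g

1.605 g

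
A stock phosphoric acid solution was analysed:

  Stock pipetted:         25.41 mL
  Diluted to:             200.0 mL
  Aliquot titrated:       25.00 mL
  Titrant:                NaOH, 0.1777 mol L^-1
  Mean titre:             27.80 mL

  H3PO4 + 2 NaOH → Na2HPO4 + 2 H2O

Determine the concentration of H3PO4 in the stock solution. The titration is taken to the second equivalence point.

0.7777 mol/L

n(NaOH) = 0.02780 × 0.1777 = 4.940 × 10^-3 mol
From the 1:2 ratio, n(H3PO4) in the aliquot = 1/2 × 4.940 × 10^-3 = 2.470 × 10^-3 mol
[H3PO4]_dilute = 2.470 × 10^-3 / 0.02500 = 0.09880 mol/L
Dilution factor = 200.0 / 25.41 = 7.871
[H3PO4]_stock = 0.09880 × 7.871 = 0.7777 mol/L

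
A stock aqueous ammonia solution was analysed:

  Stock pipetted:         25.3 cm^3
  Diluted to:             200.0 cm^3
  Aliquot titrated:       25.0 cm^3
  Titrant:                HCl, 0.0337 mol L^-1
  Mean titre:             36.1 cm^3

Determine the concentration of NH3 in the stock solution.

NH3 + HCl → NH4Cl
n(HCl) = 0.0361 × 0.0337 = 1.22 × 10^-3 mol
n(NH3) in the aliquot = 1.22 × 10^-3 mol (1:1 ratio)
[NH3]_dilute = 1.22 × 10^-3 / 0.0250 = 0.0487 mol/L
Dilution factor = 200.0 / 25.3 = 7.905
[NH3]_stock = 0.0487 × 7.905 = 0.385 mol/L

0.385 mol/L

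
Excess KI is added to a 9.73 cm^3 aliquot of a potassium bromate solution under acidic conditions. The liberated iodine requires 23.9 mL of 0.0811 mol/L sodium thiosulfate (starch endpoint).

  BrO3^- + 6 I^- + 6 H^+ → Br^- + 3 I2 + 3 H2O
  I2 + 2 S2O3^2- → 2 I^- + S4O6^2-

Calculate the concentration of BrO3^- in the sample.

0.0332 mol/L

n(S2O3^2-) = 0.0239 × 0.0811 = 1.94 × 10^-3 mol
n(I2) = n(S2O3^2-)/2 = 9.69 × 10^-4 mol
From the 1:3 ratio, n(BrO3^-) in the aliquot = 1/3 × 9.69 × 10^-4 = 3.23 × 10^-4 mol
[BrO3^-] = 3.23 × 10^-4 / 0.00973 = 0.0332 mol/L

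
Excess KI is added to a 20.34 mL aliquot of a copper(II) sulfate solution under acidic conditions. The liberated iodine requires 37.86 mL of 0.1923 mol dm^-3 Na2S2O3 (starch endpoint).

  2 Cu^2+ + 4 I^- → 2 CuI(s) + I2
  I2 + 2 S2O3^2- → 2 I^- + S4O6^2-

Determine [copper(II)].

0.3579 mol/L

n(S2O3^2-) = 0.03786 × 0.1923 = 7.280 × 10^-3 mol
n(I2) = n(S2O3^2-)/2 = 3.640 × 10^-3 mol
From the 2:1 ratio, n(Cu2+) in the aliquot = 2/1 × 3.640 × 10^-3 = 7.280 × 10^-3 mol
[Cu2+] = 7.280 × 10^-3 / 0.02034 = 0.3579 mol/L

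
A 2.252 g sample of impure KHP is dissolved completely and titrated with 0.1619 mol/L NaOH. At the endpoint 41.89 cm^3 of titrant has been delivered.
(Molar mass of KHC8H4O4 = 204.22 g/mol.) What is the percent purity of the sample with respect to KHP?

KHC8H4O4 + NaOH → KNaC8H4O4 + H2O
n(NaOH) = 0.04189 L × 0.1619 mol/L = 6.782 × 10^-3 mol
n(KHC8H4O4) = 6.782 × 10^-3 mol (1:1 ratio)
mass of KHC8H4O4 = 6.782 × 10^-3 × 204.22 g/mol = 1.385 g
% KHC8H4O4 = 1.385 / 2.252 × 100 = 61.50 %

61.50 %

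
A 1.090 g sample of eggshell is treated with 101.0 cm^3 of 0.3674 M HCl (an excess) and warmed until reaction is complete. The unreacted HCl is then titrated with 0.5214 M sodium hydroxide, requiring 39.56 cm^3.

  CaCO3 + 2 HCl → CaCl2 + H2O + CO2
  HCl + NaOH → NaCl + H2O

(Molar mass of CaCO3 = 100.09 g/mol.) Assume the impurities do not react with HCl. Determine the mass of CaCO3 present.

0.8248 g

n(HCl) added = 0.1010 × 0.3674 = 0.03711 mol
n(NaOH) used in back-titration = 0.03956 × 0.5214 = 0.02063 mol
n(HCl) left over = 0.02063 mol (1:1 ratio)
n(HCl) consumed by analyte = 0.03711 − 0.02063 = 0.01648 mol
From the 1:2 ratio, n(CaCO3) = 1/2 × 0.01648 = 8.240 × 10^-3 mol
mass of CaCO3 = 8.240 × 10^-3 × 100.09 = 0.8248 g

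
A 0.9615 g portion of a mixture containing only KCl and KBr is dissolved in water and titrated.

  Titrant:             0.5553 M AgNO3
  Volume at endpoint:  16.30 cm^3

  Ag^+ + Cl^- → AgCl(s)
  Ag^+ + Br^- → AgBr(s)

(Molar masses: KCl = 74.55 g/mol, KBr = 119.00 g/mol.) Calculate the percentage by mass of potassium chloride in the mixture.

20.17 %

n(AgNO3) = 0.01630 × 0.5553 = 9.051 × 10^-3 mol
Let x = n(KCl), y = n(KBr).
Titrant: 1x + 1y = 9.051 × 10^-3;  mass: 74.55x + 119.00y = 0.9615
Solving, x = 2.601 × 10^-3 mol, y = 6.450 × 10^-3 mol
mass of KCl = 2.601 × 10^-3 × 74.55 = 0.1939 g
% KCl = 0.1939 / 0.9615 × 100 = 20.17 %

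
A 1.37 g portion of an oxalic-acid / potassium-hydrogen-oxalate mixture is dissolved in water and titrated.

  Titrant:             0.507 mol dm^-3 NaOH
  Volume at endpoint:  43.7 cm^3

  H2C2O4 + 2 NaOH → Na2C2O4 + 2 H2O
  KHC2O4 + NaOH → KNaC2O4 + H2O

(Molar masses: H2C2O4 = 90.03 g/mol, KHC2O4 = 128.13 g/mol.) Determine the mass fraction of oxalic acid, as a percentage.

58.1 %

n(NaOH) = 0.0437 × 0.507 = 0.0222 mol
Let x = n(H2C2O4), y = n(KHC2O4).
Titrant: 2x + 1y = 0.0222;  mass: 90.03x + 128.13y = 1.37
Solving, x = 8.84 × 10^-3 mol, y = 4.48 × 10^-3 mol
mass of H2C2O4 = 8.84 × 10^-3 × 90.03 = 0.796 g
% H2C2O4 = 0.796 / 1.37 × 100 = 58.1 %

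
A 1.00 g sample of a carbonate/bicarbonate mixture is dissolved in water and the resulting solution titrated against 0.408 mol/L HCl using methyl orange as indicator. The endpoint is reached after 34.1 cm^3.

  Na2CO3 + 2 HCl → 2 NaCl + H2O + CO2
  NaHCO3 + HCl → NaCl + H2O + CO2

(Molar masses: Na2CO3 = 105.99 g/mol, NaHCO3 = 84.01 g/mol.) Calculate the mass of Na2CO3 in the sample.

0.288 g

n(HCl) = 0.0341 × 0.408 = 0.0139 mol
Let x = n(Na2CO3), y = n(NaHCO3).
Titrant: 2x + 1y = 0.0139;  mass: 105.99x + 84.01y = 1.00
Solving, x = 2.72 × 10^-3 mol, y = 8.47 × 10^-3 mol
mass of Na2CO3 = 2.72 × 10^-3 × 105.99 = 0.288 g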